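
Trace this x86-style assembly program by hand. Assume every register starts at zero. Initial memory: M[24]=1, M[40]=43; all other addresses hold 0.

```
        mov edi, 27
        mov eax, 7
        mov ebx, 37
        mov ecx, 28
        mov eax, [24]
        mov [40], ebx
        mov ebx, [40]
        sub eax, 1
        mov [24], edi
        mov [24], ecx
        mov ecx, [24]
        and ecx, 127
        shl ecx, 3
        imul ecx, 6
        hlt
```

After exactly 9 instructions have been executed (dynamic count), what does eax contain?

after mov edi, 27: edi=27
after mov eax, 7: eax=7
after mov ebx, 37: ebx=37
after mov ecx, 28: ecx=28
after mov eax, [24]: eax=M[24]=1
mov [40], ebx → M[40]=37
after mov ebx, [40]: ebx=M[40]=37
after sub eax, 1: eax=1-1=0
mov [24], edi → M[24]=27
After step 9: eax = 0.

0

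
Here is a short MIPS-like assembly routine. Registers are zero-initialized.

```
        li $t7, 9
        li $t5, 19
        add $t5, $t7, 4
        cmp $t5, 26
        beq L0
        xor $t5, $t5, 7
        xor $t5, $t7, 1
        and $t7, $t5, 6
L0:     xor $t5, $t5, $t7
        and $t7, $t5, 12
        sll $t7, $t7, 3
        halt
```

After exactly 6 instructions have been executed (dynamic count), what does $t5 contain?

10

li $t7, 9 → $t7=9
li $t5, 19 → $t5=19
add $t5, $t7, 4 → $t5=9+4=13
cmp $t5, 26  (cmp 13,26)
beq L0: not taken
xor $t5, $t5, 7 → $t5=13^7=10
After step 6: $t5 = 10.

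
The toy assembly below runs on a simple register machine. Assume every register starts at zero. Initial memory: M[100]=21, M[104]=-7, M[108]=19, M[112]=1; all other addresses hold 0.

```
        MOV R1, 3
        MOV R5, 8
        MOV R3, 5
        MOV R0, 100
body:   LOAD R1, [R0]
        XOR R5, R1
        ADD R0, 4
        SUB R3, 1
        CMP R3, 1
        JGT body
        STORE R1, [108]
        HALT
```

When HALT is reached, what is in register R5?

-10

R1=3
R5=8
R3=5
R0=100
R1=M[100]=21
R5=8^21=29
R0=100+4=104
R3=5-1=4
CMP R3, 1  (cmp 4,1)
JGT body: taken
R1=M[104]=-7
R5=29^(-7)=-28
R0=104+4=108
R3=4-1=3
CMP R3, 1  (cmp 3,1)
JGT body: taken
R1=M[108]=19
R5=(-28)^19=-9
R0=108+4=112
R3=3-1=2
CMP R3, 1  (cmp 2,1)
JGT body: taken
R1=M[112]=1
R5=(-9)^1=-10
R0=112+4=116
R3=2-1=1
CMP R3, 1  (cmp 1,1)
JGT body: not taken
STORE R1, [108] → M[108]=1
halt.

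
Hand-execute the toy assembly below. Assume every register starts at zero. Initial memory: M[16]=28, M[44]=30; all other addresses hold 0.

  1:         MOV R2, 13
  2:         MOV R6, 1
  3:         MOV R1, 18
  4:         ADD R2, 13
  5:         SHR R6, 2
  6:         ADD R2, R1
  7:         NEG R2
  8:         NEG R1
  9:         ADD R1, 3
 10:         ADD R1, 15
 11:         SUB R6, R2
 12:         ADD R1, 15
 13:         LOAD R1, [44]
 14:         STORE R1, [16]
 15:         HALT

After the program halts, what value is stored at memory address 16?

30

MOV R2, 13 → R2=13
MOV R6, 1 → R6=1
MOV R1, 18 → R1=18
ADD R2, 13 → R2=13+13=26
SHR R6, 2 → R6=1>>2=0
ADD R2, R1 → R2=26+18=44
NEG R2 → R2=-(44)=-44
NEG R1 → R1=-(18)=-18
ADD R1, 3 → R1=(-18)+3=-15
ADD R1, 15 → R1=(-15)+15=0
SUB R6, R2 → R6=0-(-44)=44
ADD R1, 15 → R1=0+15=15
LOAD R1, [44] → R1=M[44]=30
STORE R1, [16] → M[16]=30
halt.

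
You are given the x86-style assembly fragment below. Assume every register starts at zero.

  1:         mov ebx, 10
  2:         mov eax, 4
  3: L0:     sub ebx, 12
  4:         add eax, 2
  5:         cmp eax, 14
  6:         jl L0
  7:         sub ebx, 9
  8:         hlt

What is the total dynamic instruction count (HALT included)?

after mov ebx, 10: ebx=10
after mov eax, 4: eax=4
after sub ebx, 12: ebx=10-12=-2
after add eax, 2: eax=4+2=6
cmp eax, 14  (cmp 6,14)
jl L0: taken
after sub ebx, 12: ebx=(-2)-12=-14
after add eax, 2: eax=6+2=8
cmp eax, 14  (cmp 8,14)
jl L0: taken
after sub ebx, 12: ebx=(-14)-12=-26
after add eax, 2: eax=8+2=10
cmp eax, 14  (cmp 10,14)
jl L0: taken
after sub ebx, 12: ebx=(-26)-12=-38
after add eax, 2: eax=10+2=12
cmp eax, 14  (cmp 12,14)
jl L0: taken
after sub ebx, 12: ebx=(-38)-12=-50
after add eax, 2: eax=12+2=14
cmp eax, 14  (cmp 14,14)
jl L0: not taken
after sub ebx, 9: ebx=(-50)-9=-59
halt.
Total executed instructions: 24.

24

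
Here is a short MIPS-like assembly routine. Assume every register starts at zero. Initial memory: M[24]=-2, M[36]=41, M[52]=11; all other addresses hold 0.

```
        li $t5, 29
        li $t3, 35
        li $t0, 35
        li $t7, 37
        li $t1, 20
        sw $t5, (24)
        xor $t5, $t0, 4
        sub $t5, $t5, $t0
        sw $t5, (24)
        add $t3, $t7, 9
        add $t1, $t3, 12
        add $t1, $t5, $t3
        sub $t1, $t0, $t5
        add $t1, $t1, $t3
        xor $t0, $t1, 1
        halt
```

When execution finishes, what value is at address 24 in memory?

$t5=29
$t3=35
$t0=35
$t7=37
$t1=20
sw $t5, (24) → M[24]=29
$t5=35^4=39
$t5=39-35=4
sw $t5, (24) → M[24]=4
$t3=37+9=46
$t1=46+12=58
$t1=4+46=50
$t1=35-4=31
$t1=31+46=77
$t0=77^1=76
halt.

4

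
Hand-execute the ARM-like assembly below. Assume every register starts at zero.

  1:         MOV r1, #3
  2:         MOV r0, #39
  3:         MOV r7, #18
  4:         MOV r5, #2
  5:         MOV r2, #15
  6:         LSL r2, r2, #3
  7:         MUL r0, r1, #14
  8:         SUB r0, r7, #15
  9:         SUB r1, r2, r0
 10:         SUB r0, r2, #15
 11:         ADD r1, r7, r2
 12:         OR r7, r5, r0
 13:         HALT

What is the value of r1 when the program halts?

r1=3
r0=39
r7=18
r5=2
r2=15
r2=15<<3=120
r0=3*14=42
r0=18-15=3
r1=120-3=117
r0=120-15=105
r1=18+120=138
r7=2|105=107
halt.

138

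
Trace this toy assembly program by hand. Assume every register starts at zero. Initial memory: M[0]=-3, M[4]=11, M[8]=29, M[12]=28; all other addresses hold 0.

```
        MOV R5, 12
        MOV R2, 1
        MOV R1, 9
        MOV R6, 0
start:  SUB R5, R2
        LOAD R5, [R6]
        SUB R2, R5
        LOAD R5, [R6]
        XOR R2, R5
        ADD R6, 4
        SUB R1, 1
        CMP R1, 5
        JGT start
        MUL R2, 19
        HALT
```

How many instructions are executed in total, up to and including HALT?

R5=12
R2=1
R1=9
R6=0
R5=12-1=11
R5=M[0]=-3
R2=1-(-3)=4
R5=M[0]=-3
R2=4^(-3)=-7
R6=0+4=4
R1=9-1=8
CMP R1, 5  (cmp 8,5)
JGT start: taken
R5=(-3)-(-7)=4
R5=M[4]=11
R2=(-7)-11=-18
R5=M[4]=11
R2=(-18)^11=-27
R6=4+4=8
R1=8-1=7
CMP R1, 5  (cmp 7,5)
JGT start: taken
R5=11-(-27)=38
R5=M[8]=29
R2=(-27)-29=-56
R5=M[8]=29
R2=(-56)^29=-43
R6=8+4=12
R1=7-1=6
CMP R1, 5  (cmp 6,5)
JGT start: taken
R5=29-(-43)=72
R5=M[12]=28
R2=(-43)-28=-71
R5=M[12]=28
R2=(-71)^28=-91
R6=12+4=16
R1=6-1=5
CMP R1, 5  (cmp 5,5)
JGT start: not taken
R2=(-91)*19=-1729
halt.
Total executed instructions: 42.

42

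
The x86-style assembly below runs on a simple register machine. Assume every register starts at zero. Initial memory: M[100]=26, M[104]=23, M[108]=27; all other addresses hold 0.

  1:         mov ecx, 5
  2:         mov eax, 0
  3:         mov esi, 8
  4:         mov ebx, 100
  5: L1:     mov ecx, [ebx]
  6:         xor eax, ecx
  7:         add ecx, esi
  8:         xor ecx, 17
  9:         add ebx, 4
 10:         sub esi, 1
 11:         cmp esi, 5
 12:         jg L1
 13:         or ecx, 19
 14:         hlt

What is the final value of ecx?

mov ecx, 5 → ecx=5
mov eax, 0 → eax=0
mov esi, 8 → esi=8
mov ebx, 100 → ebx=100
mov ecx, [ebx] → ecx=M[100]=26
xor eax, ecx → eax=0^26=26
add ecx, esi → ecx=26+8=34
xor ecx, 17 → ecx=34^17=51
add ebx, 4 → ebx=100+4=104
sub esi, 1 → esi=8-1=7
cmp esi, 5  (cmp 7,5)
jg L1: taken
mov ecx, [ebx] → ecx=M[104]=23
xor eax, ecx → eax=26^23=13
add ecx, esi → ecx=23+7=30
xor ecx, 17 → ecx=30^17=15
add ebx, 4 → ebx=104+4=108
sub esi, 1 → esi=7-1=6
cmp esi, 5  (cmp 6,5)
jg L1: taken
mov ecx, [ebx] → ecx=M[108]=27
xor eax, ecx → eax=13^27=22
add ecx, esi → ecx=27+6=33
xor ecx, 17 → ecx=33^17=48
add ebx, 4 → ebx=108+4=112
sub esi, 1 → esi=6-1=5
cmp esi, 5  (cmp 5,5)
jg L1: not taken
or ecx, 19 → ecx=48|19=51
halt.

51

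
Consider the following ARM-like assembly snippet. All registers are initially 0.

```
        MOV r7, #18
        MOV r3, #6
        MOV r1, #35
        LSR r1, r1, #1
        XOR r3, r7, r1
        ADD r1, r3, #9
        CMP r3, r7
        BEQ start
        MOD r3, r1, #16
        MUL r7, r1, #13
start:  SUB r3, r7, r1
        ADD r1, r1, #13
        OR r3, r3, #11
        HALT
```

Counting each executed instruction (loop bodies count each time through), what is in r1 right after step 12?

25

MOV r7, #18 → r7=18
MOV r3, #6 → r3=6
MOV r1, #35 → r1=35
LSR r1, r1, #1 → r1=35>>1=17
XOR r3, r7, r1 → r3=18^17=3
ADD r1, r3, #9 → r1=3+9=12
CMP r3, r7  (cmp 3,18)
BEQ start: not taken
MOD r3, r1, #16 → r3=12%16=12
MUL r7, r1, #13 → r7=12*13=156
SUB r3, r7, r1 → r3=156-12=144
ADD r1, r1, #13 → r1=12+13=25
After step 12: r1 = 25.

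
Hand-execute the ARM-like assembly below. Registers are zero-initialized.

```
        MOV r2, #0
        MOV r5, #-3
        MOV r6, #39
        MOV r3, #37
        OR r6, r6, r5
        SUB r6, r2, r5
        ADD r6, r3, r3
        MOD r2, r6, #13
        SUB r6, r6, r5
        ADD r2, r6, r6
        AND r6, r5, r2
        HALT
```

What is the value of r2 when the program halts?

154

r2=0
r5=-3
r6=39
r3=37
r6=39|(-3)=-1
r6=0-(-3)=3
r6=37+37=74
r2=74%13=9
r6=74-(-3)=77
r2=77+77=154
r6=(-3)&154=152
halt.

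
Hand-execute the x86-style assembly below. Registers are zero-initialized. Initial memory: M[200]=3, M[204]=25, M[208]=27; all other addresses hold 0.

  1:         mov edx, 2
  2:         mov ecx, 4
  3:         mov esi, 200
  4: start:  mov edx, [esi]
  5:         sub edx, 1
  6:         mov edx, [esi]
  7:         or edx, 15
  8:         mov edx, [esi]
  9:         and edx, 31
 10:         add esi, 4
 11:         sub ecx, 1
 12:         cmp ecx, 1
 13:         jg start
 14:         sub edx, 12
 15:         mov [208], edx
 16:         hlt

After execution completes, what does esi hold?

edx=2
ecx=4
esi=200
edx=M[200]=3
edx=3-1=2
edx=M[200]=3
edx=3|15=15
edx=M[200]=3
edx=3&31=3
esi=200+4=204
ecx=4-1=3
cmp ecx, 1  (cmp 3,1)
jg start: taken
edx=M[204]=25
edx=25-1=24
edx=M[204]=25
edx=25|15=31
edx=M[204]=25
edx=25&31=25
esi=204+4=208
ecx=3-1=2
cmp ecx, 1  (cmp 2,1)
jg start: taken
edx=M[208]=27
edx=27-1=26
edx=M[208]=27
edx=27|15=31
edx=M[208]=27
edx=27&31=27
esi=208+4=212
ecx=2-1=1
cmp ecx, 1  (cmp 1,1)
jg start: not taken
edx=27-12=15
mov [208], edx → M[208]=15
halt.

212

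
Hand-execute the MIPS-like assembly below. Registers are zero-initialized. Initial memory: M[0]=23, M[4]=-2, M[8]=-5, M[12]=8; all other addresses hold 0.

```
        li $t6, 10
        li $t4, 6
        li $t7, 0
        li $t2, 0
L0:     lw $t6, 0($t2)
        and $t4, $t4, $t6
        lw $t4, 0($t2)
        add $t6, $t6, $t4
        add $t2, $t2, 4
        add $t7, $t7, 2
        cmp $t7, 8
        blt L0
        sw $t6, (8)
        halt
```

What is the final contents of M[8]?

16

$t6=10
$t4=6
$t7=0
$t2=0
$t6=M[0]=23
$t4=6&23=6
$t4=M[0]=23
$t6=23+23=46
$t2=0+4=4
$t7=0+2=2
cmp $t7, 8  (cmp 2,8)
blt L0: taken
$t6=M[4]=-2
$t4=23&(-2)=22
$t4=M[4]=-2
$t6=(-2)+(-2)=-4
$t2=4+4=8
$t7=2+2=4
cmp $t7, 8  (cmp 4,8)
blt L0: taken
$t6=M[8]=-5
$t4=(-2)&(-5)=-6
$t4=M[8]=-5
$t6=(-5)+(-5)=-10
$t2=8+4=12
$t7=4+2=6
cmp $t7, 8  (cmp 6,8)
blt L0: taken
$t6=M[12]=8
$t4=(-5)&8=8
$t4=M[12]=8
$t6=8+8=16
$t2=12+4=16
$t7=6+2=8
cmp $t7, 8  (cmp 8,8)
blt L0: not taken
sw $t6, (8) → M[8]=16
halt.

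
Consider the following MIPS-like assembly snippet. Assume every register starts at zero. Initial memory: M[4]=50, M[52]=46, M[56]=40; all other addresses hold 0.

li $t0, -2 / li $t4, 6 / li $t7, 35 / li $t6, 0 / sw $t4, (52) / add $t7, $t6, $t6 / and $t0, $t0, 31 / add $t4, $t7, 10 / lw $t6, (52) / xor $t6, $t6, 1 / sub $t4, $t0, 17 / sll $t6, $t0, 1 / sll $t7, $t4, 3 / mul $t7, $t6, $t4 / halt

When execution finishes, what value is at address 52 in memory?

after li $t0, -2: $t0=-2
after li $t4, 6: $t4=6
after li $t7, 35: $t7=35
after li $t6, 0: $t6=0
sw $t4, (52) → M[52]=6
after add $t7, $t6, $t6: $t7=0+0=0
after and $t0, $t0, 31: $t0=(-2)&31=30
after add $t4, $t7, 10: $t4=0+10=10
after lw $t6, (52): $t6=M[52]=6
after xor $t6, $t6, 1: $t6=6^1=7
after sub $t4, $t0, 17: $t4=30-17=13
after sll $t6, $t0, 1: $t6=30<<1=60
after sll $t7, $t4, 3: $t7=13<<3=104
after mul $t7, $t6, $t4: $t7=60*13=780
halt.

6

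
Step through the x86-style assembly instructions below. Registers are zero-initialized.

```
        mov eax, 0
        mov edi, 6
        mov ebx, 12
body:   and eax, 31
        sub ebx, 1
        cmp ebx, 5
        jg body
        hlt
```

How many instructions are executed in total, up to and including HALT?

32

eax=0
edi=6
ebx=12
eax=0&31=0
ebx=12-1=11
cmp ebx, 5  (cmp 11,5)
jg body: taken
eax=0&31=0
ebx=11-1=10
cmp ebx, 5  (cmp 10,5)
jg body: taken
eax=0&31=0
ebx=10-1=9
cmp ebx, 5  (cmp 9,5)
jg body: taken
eax=0&31=0
ebx=9-1=8
cmp ebx, 5  (cmp 8,5)
jg body: taken
eax=0&31=0
ebx=8-1=7
cmp ebx, 5  (cmp 7,5)
jg body: taken
eax=0&31=0
ebx=7-1=6
cmp ebx, 5  (cmp 6,5)
jg body: taken
eax=0&31=0
ebx=6-1=5
cmp ebx, 5  (cmp 5,5)
jg body: not taken
halt.
Total executed instructions: 32.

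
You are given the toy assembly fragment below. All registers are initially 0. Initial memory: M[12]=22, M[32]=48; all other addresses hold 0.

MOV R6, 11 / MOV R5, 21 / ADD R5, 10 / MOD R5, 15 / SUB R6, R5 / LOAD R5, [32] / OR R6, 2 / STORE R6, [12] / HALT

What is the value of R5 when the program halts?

48

R6=11
R5=21
R5=21+10=31
R5=31%15=1
R6=11-1=10
R5=M[32]=48
R6=10|2=10
STORE R6, [12] → M[12]=10
halt.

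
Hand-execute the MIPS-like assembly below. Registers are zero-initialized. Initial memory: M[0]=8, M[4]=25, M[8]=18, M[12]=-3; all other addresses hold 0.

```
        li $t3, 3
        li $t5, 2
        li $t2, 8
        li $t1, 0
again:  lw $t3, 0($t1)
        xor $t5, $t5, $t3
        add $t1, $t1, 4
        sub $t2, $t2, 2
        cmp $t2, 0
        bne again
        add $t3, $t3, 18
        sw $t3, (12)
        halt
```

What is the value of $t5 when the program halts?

-4

$t3=3
$t5=2
$t2=8
$t1=0
$t3=M[0]=8
$t5=2^8=10
$t1=0+4=4
$t2=8-2=6
cmp $t2, 0  (cmp 6,0)
bne again: taken
$t3=M[4]=25
$t5=10^25=19
$t1=4+4=8
$t2=6-2=4
cmp $t2, 0  (cmp 4,0)
bne again: taken
$t3=M[8]=18
$t5=19^18=1
$t1=8+4=12
$t2=4-2=2
cmp $t2, 0  (cmp 2,0)
bne again: taken
$t3=M[12]=-3
$t5=1^(-3)=-4
$t1=12+4=16
$t2=2-2=0
cmp $t2, 0  (cmp 0,0)
bne again: not taken
$t3=(-3)+18=15
sw $t3, (12) → M[12]=15
halt.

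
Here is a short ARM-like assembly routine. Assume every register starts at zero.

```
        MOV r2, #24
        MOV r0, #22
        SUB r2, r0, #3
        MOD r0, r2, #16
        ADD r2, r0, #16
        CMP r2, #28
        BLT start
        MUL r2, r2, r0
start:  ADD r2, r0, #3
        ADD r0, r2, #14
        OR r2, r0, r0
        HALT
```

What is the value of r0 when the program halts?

20

after MOV r2, #24: r2=24
after MOV r0, #22: r0=22
after SUB r2, r0, #3: r2=22-3=19
after MOD r0, r2, #16: r0=19%16=3
after ADD r2, r0, #16: r2=3+16=19
CMP r2, #28  (cmp 19,28)
BLT start: taken
after ADD r2, r0, #3: r2=3+3=6
after ADD r0, r2, #14: r0=6+14=20
after OR r2, r0, r0: r2=20|20=20
halt.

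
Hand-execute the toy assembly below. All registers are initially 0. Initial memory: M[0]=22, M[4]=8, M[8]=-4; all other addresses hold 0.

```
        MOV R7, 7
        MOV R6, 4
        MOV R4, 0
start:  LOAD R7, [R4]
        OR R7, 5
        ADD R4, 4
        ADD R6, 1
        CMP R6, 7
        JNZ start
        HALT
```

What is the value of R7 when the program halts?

-3

R7=7
R6=4
R4=0
R7=M[0]=22
R7=22|5=23
R4=0+4=4
R6=4+1=5
CMP R6, 7  (cmp 5,7)
JNZ start: taken
R7=M[4]=8
R7=8|5=13
R4=4+4=8
R6=5+1=6
CMP R6, 7  (cmp 6,7)
JNZ start: taken
R7=M[8]=-4
R7=(-4)|5=-3
R4=8+4=12
R6=6+1=7
CMP R6, 7  (cmp 7,7)
JNZ start: not taken
halt.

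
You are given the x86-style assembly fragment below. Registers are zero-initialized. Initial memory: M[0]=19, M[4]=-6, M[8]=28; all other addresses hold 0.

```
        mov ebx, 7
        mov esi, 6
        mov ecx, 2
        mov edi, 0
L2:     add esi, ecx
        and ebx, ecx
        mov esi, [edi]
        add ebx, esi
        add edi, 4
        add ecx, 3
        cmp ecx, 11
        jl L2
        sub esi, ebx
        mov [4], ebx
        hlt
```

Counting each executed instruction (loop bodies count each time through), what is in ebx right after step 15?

5

after mov ebx, 7: ebx=7
after mov esi, 6: esi=6
after mov ecx, 2: ecx=2
after mov edi, 0: edi=0
after add esi, ecx: esi=6+2=8
after and ebx, ecx: ebx=7&2=2
after mov esi, [edi]: esi=M[0]=19
after add ebx, esi: ebx=2+19=21
after add edi, 4: edi=0+4=4
after add ecx, 3: ecx=2+3=5
cmp ecx, 11  (cmp 5,11)
jl L2: taken
after add esi, ecx: esi=19+5=24
after and ebx, ecx: ebx=21&5=5
after mov esi, [edi]: esi=M[4]=-6
After step 15: ebx = 5.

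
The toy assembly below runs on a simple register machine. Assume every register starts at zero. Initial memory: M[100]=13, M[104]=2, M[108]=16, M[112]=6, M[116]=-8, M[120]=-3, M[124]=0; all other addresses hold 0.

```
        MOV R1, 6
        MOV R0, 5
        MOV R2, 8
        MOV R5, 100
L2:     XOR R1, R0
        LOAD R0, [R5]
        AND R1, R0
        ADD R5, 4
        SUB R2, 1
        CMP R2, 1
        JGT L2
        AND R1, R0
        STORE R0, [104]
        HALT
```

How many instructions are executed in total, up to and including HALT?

MOV R1, 6 → R1=6
MOV R0, 5 → R0=5
MOV R2, 8 → R2=8
MOV R5, 100 → R5=100
XOR R1, R0 → R1=6^5=3
LOAD R0, [R5] → R0=M[100]=13
AND R1, R0 → R1=3&13=1
ADD R5, 4 → R5=100+4=104
SUB R2, 1 → R2=8-1=7
CMP R2, 1  (cmp 7,1)
JGT L2: taken
XOR R1, R0 → R1=1^13=12
LOAD R0, [R5] → R0=M[104]=2
AND R1, R0 → R1=12&2=0
ADD R5, 4 → R5=104+4=108
SUB R2, 1 → R2=7-1=6
CMP R2, 1  (cmp 6,1)
JGT L2: taken
XOR R1, R0 → R1=0^2=2
LOAD R0, [R5] → R0=M[108]=16
AND R1, R0 → R1=2&16=0
ADD R5, 4 → R5=108+4=112
SUB R2, 1 → R2=6-1=5
CMP R2, 1  (cmp 5,1)
JGT L2: taken
XOR R1, R0 → R1=0^16=16
LOAD R0, [R5] → R0=M[112]=6
AND R1, R0 → R1=16&6=0
ADD R5, 4 → R5=112+4=116
SUB R2, 1 → R2=5-1=4
CMP R2, 1  (cmp 4,1)
JGT L2: taken
XOR R1, R0 → R1=0^6=6
LOAD R0, [R5] → R0=M[116]=-8
AND R1, R0 → R1=6&(-8)=0
ADD R5, 4 → R5=116+4=120
SUB R2, 1 → R2=4-1=3
CMP R2, 1  (cmp 3,1)
JGT L2: taken
XOR R1, R0 → R1=0^(-8)=-8
LOAD R0, [R5] → R0=M[120]=-3
AND R1, R0 → R1=(-8)&(-3)=-8
ADD R5, 4 → R5=120+4=124
SUB R2, 1 → R2=3-1=2
CMP R2, 1  (cmp 2,1)
JGT L2: taken
XOR R1, R0 → R1=(-8)^(-3)=5
LOAD R0, [R5] → R0=M[124]=0
AND R1, R0 → R1=5&0=0
ADD R5, 4 → R5=124+4=128
SUB R2, 1 → R2=2-1=1
CMP R2, 1  (cmp 1,1)
JGT L2: not taken
AND R1, R0 → R1=0&0=0
STORE R0, [104] → M[104]=0
halt.
Total executed instructions: 56.

56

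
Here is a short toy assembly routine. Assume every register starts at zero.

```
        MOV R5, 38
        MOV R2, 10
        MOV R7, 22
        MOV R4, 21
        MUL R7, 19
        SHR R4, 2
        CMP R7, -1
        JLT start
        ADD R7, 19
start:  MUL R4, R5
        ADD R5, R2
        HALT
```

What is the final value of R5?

R5=38
R2=10
R7=22
R4=21
R7=22*19=418
R4=21>>2=5
CMP R7, -1  (cmp 418,-1)
JLT start: not taken
R7=418+19=437
R4=5*38=190
R5=38+10=48
halt.

48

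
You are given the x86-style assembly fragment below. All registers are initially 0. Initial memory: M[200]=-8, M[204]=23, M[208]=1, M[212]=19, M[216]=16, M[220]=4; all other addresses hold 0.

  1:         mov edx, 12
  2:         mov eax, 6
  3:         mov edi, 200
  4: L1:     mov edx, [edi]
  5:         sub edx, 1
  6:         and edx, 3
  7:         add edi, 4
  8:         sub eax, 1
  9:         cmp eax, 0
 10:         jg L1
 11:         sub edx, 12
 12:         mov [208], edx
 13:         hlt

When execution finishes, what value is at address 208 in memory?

edx=12
eax=6
edi=200
edx=M[200]=-8
edx=(-8)-1=-9
edx=(-9)&3=3
edi=200+4=204
eax=6-1=5
cmp eax, 0  (cmp 5,0)
jg L1: taken
edx=M[204]=23
edx=23-1=22
edx=22&3=2
edi=204+4=208
eax=5-1=4
cmp eax, 0  (cmp 4,0)
jg L1: taken
edx=M[208]=1
edx=1-1=0
edx=0&3=0
edi=208+4=212
eax=4-1=3
cmp eax, 0  (cmp 3,0)
jg L1: taken
edx=M[212]=19
edx=19-1=18
edx=18&3=2
edi=212+4=216
eax=3-1=2
cmp eax, 0  (cmp 2,0)
jg L1: taken
edx=M[216]=16
edx=16-1=15
edx=15&3=3
edi=216+4=220
eax=2-1=1
cmp eax, 0  (cmp 1,0)
jg L1: taken
edx=M[220]=4
edx=4-1=3
edx=3&3=3
edi=220+4=224
eax=1-1=0
cmp eax, 0  (cmp 0,0)
jg L1: not taken
edx=3-12=-9
mov [208], edx → M[208]=-9
halt.

-9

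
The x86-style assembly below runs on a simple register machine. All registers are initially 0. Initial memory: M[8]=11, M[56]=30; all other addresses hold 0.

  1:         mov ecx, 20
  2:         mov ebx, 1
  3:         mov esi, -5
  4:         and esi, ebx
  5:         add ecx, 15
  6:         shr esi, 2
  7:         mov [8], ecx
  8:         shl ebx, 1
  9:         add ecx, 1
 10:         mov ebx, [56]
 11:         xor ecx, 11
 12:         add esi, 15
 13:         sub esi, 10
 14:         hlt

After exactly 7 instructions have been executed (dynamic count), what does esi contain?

0

mov ecx, 20 → ecx=20
mov ebx, 1 → ebx=1
mov esi, -5 → esi=-5
and esi, ebx → esi=(-5)&1=1
add ecx, 15 → ecx=20+15=35
shr esi, 2 → esi=1>>2=0
mov [8], ecx → M[8]=35
After step 7: esi = 0.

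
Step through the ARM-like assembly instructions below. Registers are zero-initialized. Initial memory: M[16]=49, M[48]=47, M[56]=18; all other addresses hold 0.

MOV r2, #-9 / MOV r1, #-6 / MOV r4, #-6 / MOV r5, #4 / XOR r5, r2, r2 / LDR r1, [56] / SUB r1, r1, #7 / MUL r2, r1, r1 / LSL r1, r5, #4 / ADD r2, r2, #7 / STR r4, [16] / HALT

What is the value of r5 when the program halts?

r2=-9
r1=-6
r4=-6
r5=4
r5=(-9)^(-9)=0
r1=M[56]=18
r1=18-7=11
r2=11*11=121
r1=0<<4=0
r2=121+7=128
STR r4, [16] → M[16]=-6
halt.

0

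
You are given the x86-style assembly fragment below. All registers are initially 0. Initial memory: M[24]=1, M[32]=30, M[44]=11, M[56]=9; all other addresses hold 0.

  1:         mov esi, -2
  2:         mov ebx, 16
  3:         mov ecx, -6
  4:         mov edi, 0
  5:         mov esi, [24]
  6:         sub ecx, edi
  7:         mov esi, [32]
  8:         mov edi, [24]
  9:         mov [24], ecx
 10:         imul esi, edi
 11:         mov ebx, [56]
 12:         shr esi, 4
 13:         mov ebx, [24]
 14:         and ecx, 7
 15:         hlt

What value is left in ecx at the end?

2

esi=-2
ebx=16
ecx=-6
edi=0
esi=M[24]=1
ecx=(-6)-0=-6
esi=M[32]=30
edi=M[24]=1
mov [24], ecx → M[24]=-6
esi=30*1=30
ebx=M[56]=9
esi=30>>4=1
ebx=M[24]=-6
ecx=(-6)&7=2
halt.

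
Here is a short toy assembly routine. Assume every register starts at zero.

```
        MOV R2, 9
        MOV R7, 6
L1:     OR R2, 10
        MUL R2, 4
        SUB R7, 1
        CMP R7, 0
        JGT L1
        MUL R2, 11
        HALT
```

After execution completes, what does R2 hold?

MOV R2, 9 → R2=9
MOV R7, 6 → R7=6
OR R2, 10 → R2=9|10=11
MUL R2, 4 → R2=11*4=44
SUB R7, 1 → R7=6-1=5
CMP R7, 0  (cmp 5,0)
JGT L1: taken
OR R2, 10 → R2=44|10=46
MUL R2, 4 → R2=46*4=184
SUB R7, 1 → R7=5-1=4
CMP R7, 0  (cmp 4,0)
JGT L1: taken
OR R2, 10 → R2=184|10=186
MUL R2, 4 → R2=186*4=744
SUB R7, 1 → R7=4-1=3
CMP R7, 0  (cmp 3,0)
JGT L1: taken
OR R2, 10 → R2=744|10=746
MUL R2, 4 → R2=746*4=2984
SUB R7, 1 → R7=3-1=2
CMP R7, 0  (cmp 2,0)
JGT L1: taken
OR R2, 10 → R2=2984|10=2986
MUL R2, 4 → R2=2986*4=11944
SUB R7, 1 → R7=2-1=1
CMP R7, 0  (cmp 1,0)
JGT L1: taken
OR R2, 10 → R2=11944|10=11946
MUL R2, 4 → R2=11946*4=47784
SUB R7, 1 → R7=1-1=0
CMP R7, 0  (cmp 0,0)
JGT L1: not taken
MUL R2, 11 → R2=47784*11=525624
halt.

525624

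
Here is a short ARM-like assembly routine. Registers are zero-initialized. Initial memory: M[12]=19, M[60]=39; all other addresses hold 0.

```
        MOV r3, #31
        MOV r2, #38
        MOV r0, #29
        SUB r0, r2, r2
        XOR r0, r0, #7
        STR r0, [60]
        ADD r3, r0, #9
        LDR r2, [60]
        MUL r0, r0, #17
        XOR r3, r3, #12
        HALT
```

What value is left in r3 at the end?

28

r3=31
r2=38
r0=29
r0=38-38=0
r0=0^7=7
STR r0, [60] → M[60]=7
r3=7+9=16
r2=M[60]=7
r0=7*17=119
r3=16^12=28
halt.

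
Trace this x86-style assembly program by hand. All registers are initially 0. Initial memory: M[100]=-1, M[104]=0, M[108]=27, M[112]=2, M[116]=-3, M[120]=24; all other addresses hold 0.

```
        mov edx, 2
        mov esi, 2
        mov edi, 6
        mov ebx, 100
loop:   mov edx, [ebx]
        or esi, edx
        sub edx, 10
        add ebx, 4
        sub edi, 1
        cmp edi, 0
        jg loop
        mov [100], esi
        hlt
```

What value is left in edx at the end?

after mov edx, 2: edx=2
after mov esi, 2: esi=2
after mov edi, 6: edi=6
after mov ebx, 100: ebx=100
after mov edx, [ebx]: edx=M[100]=-1
after or esi, edx: esi=2|(-1)=-1
after sub edx, 10: edx=(-1)-10=-11
after add ebx, 4: ebx=100+4=104
after sub edi, 1: edi=6-1=5
cmp edi, 0  (cmp 5,0)
jg loop: taken
after mov edx, [ebx]: edx=M[104]=0
after or esi, edx: esi=(-1)|0=-1
after sub edx, 10: edx=0-10=-10
after add ebx, 4: ebx=104+4=108
after sub edi, 1: edi=5-1=4
cmp edi, 0  (cmp 4,0)
jg loop: taken
after mov edx, [ebx]: edx=M[108]=27
after or esi, edx: esi=(-1)|27=-1
after sub edx, 10: edx=27-10=17
after add ebx, 4: ebx=108+4=112
after sub edi, 1: edi=4-1=3
cmp edi, 0  (cmp 3,0)
jg loop: taken
after mov edx, [ebx]: edx=M[112]=2
after or esi, edx: esi=(-1)|2=-1
after sub edx, 10: edx=2-10=-8
after add ebx, 4: ebx=112+4=116
after sub edi, 1: edi=3-1=2
cmp edi, 0  (cmp 2,0)
jg loop: taken
after mov edx, [ebx]: edx=M[116]=-3
after or esi, edx: esi=(-1)|(-3)=-1
after sub edx, 10: edx=(-3)-10=-13
after add ebx, 4: ebx=116+4=120
after sub edi, 1: edi=2-1=1
cmp edi, 0  (cmp 1,0)
jg loop: taken
after mov edx, [ebx]: edx=M[120]=24
after or esi, edx: esi=(-1)|24=-1
after sub edx, 10: edx=24-10=14
after add ebx, 4: ebx=120+4=124
after sub edi, 1: edi=1-1=0
cmp edi, 0  (cmp 0,0)
jg loop: not taken
mov [100], esi → M[100]=-1
halt.

14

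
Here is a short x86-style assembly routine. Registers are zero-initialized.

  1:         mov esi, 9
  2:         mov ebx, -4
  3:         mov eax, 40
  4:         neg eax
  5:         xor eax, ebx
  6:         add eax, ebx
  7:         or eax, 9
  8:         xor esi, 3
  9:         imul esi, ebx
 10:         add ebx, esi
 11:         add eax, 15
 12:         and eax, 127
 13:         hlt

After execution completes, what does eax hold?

56

after mov esi, 9: esi=9
after mov ebx, -4: ebx=-4
after mov eax, 40: eax=40
after neg eax: eax=-(40)=-40
after xor eax, ebx: eax=(-40)^(-4)=36
after add eax, ebx: eax=36+(-4)=32
after or eax, 9: eax=32|9=41
after xor esi, 3: esi=9^3=10
after imul esi, ebx: esi=10*(-4)=-40
after add ebx, esi: ebx=(-4)+(-40)=-44
after add eax, 15: eax=41+15=56
after and eax, 127: eax=56&127=56
halt.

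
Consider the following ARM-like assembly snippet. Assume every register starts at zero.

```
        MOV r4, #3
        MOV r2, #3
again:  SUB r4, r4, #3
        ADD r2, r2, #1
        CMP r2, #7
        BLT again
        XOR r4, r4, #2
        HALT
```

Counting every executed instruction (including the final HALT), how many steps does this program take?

after MOV r4, #3: r4=3
after MOV r2, #3: r2=3
after SUB r4, r4, #3: r4=3-3=0
after ADD r2, r2, #1: r2=3+1=4
CMP r2, #7  (cmp 4,7)
BLT again: taken
after SUB r4, r4, #3: r4=0-3=-3
after ADD r2, r2, #1: r2=4+1=5
CMP r2, #7  (cmp 5,7)
BLT again: taken
after SUB r4, r4, #3: r4=(-3)-3=-6
after ADD r2, r2, #1: r2=5+1=6
CMP r2, #7  (cmp 6,7)
BLT again: taken
after SUB r4, r4, #3: r4=(-6)-3=-9
after ADD r2, r2, #1: r2=6+1=7
CMP r2, #7  (cmp 7,7)
BLT again: not taken
after XOR r4, r4, #2: r4=(-9)^2=-11
halt.
Total executed instructions: 20.

20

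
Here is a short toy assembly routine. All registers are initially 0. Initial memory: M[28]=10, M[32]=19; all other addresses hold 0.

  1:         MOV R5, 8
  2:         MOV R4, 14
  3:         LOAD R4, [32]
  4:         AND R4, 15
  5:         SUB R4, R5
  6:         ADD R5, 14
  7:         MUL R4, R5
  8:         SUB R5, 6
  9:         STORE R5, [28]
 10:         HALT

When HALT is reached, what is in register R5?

16

R5=8
R4=14
R4=M[32]=19
R4=19&15=3
R4=3-8=-5
R5=8+14=22
R4=(-5)*22=-110
R5=22-6=16
STORE R5, [28] → M[28]=16
halt.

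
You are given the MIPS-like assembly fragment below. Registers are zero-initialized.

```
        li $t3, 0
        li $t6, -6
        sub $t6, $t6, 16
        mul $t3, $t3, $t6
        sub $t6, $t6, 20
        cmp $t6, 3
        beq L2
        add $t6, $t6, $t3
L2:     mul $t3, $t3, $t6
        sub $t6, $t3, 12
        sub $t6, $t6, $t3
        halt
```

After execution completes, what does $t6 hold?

-12

li $t3, 0 → $t3=0
li $t6, -6 → $t6=-6
sub $t6, $t6, 16 → $t6=(-6)-16=-22
mul $t3, $t3, $t6 → $t3=0*(-22)=0
sub $t6, $t6, 20 → $t6=(-22)-20=-42
cmp $t6, 3  (cmp -42,3)
beq L2: not taken
add $t6, $t6, $t3 → $t6=(-42)+0=-42
mul $t3, $t3, $t6 → $t3=0*(-42)=0
sub $t6, $t3, 12 → $t6=0-12=-12
sub $t6, $t6, $t3 → $t6=(-12)-0=-12
halt.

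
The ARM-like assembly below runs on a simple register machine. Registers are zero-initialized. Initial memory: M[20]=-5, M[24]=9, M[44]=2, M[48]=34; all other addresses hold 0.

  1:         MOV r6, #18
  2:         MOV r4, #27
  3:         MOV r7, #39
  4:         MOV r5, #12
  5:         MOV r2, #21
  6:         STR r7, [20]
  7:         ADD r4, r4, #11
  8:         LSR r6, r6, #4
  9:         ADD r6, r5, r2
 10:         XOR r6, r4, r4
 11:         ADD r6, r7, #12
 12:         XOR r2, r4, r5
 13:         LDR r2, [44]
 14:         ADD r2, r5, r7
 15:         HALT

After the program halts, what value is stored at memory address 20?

39

MOV r6, #18 → r6=18
MOV r4, #27 → r4=27
MOV r7, #39 → r7=39
MOV r5, #12 → r5=12
MOV r2, #21 → r2=21
STR r7, [20] → M[20]=39
ADD r4, r4, #11 → r4=27+11=38
LSR r6, r6, #4 → r6=18>>4=1
ADD r6, r5, r2 → r6=12+21=33
XOR r6, r4, r4 → r6=38^38=0
ADD r6, r7, #12 → r6=39+12=51
XOR r2, r4, r5 → r2=38^12=42
LDR r2, [44] → r2=M[44]=2
ADD r2, r5, r7 → r2=12+39=51
halt.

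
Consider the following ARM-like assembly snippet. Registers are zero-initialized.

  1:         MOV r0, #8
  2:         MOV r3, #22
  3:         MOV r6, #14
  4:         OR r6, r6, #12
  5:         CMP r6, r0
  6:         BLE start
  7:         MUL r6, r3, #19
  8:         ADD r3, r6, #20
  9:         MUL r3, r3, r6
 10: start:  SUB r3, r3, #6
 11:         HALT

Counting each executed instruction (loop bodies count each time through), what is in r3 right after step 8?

MOV r0, #8 → r0=8
MOV r3, #22 → r3=22
MOV r6, #14 → r6=14
OR r6, r6, #12 → r6=14|12=14
CMP r6, r0  (cmp 14,8)
BLE start: not taken
MUL r6, r3, #19 → r6=22*19=418
ADD r3, r6, #20 → r3=418+20=438
After step 8: r3 = 438.

438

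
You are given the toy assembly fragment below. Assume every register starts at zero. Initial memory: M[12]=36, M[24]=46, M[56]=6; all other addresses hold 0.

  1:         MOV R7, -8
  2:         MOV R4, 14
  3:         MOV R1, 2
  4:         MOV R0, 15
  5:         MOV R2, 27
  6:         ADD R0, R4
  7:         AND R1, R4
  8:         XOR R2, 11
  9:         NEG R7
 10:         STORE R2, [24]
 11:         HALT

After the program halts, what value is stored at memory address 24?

R7=-8
R4=14
R1=2
R0=15
R2=27
R0=15+14=29
R1=2&14=2
R2=27^11=16
R7=-(-8)=8
STORE R2, [24] → M[24]=16
halt.

16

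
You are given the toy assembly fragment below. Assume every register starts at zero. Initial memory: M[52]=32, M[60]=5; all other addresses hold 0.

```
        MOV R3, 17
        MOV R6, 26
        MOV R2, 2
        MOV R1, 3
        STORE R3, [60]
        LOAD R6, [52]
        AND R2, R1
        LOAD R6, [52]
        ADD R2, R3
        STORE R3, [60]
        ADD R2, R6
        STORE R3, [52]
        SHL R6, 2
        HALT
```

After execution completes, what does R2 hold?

R3=17
R6=26
R2=2
R1=3
STORE R3, [60] → M[60]=17
R6=M[52]=32
R2=2&3=2
R6=M[52]=32
R2=2+17=19
STORE R3, [60] → M[60]=17
R2=19+32=51
STORE R3, [52] → M[52]=17
R6=32<<2=128
halt.

51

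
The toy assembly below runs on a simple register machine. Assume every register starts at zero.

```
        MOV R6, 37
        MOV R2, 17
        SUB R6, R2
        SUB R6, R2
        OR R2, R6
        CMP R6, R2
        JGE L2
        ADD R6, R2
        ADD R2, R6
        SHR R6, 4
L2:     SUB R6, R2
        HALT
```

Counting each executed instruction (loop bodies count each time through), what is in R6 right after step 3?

20

MOV R6, 37 → R6=37
MOV R2, 17 → R2=17
SUB R6, R2 → R6=37-17=20
After step 3: R6 = 20.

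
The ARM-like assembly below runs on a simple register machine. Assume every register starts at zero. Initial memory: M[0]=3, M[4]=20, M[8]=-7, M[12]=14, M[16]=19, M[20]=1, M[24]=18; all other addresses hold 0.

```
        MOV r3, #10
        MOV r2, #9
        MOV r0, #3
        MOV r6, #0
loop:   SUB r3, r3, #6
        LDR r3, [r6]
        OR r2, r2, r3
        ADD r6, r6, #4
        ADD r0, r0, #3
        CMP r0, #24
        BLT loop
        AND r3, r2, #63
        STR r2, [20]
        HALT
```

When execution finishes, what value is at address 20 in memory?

-1

after MOV r3, #10: r3=10
after MOV r2, #9: r2=9
after MOV r0, #3: r0=3
after MOV r6, #0: r6=0
after SUB r3, r3, #6: r3=10-6=4
after LDR r3, [r6]: r3=M[0]=3
after OR r2, r2, r3: r2=9|3=11
after ADD r6, r6, #4: r6=0+4=4
after ADD r0, r0, #3: r0=3+3=6
CMP r0, #24  (cmp 6,24)
BLT loop: taken
after SUB r3, r3, #6: r3=3-6=-3
after LDR r3, [r6]: r3=M[4]=20
after OR r2, r2, r3: r2=11|20=31
after ADD r6, r6, #4: r6=4+4=8
after ADD r0, r0, #3: r0=6+3=9
CMP r0, #24  (cmp 9,24)
BLT loop: taken
after SUB r3, r3, #6: r3=20-6=14
after LDR r3, [r6]: r3=M[8]=-7
after OR r2, r2, r3: r2=31|(-7)=-1
after ADD r6, r6, #4: r6=8+4=12
after ADD r0, r0, #3: r0=9+3=12
CMP r0, #24  (cmp 12,24)
BLT loop: taken
after SUB r3, r3, #6: r3=(-7)-6=-13
after LDR r3, [r6]: r3=M[12]=14
after OR r2, r2, r3: r2=(-1)|14=-1
after ADD r6, r6, #4: r6=12+4=16
after ADD r0, r0, #3: r0=12+3=15
CMP r0, #24  (cmp 15,24)
BLT loop: taken
after SUB r3, r3, #6: r3=14-6=8
after LDR r3, [r6]: r3=M[16]=19
after OR r2, r2, r3: r2=(-1)|19=-1
after ADD r6, r6, #4: r6=16+4=20
after ADD r0, r0, #3: r0=15+3=18
CMP r0, #24  (cmp 18,24)
BLT loop: taken
after SUB r3, r3, #6: r3=19-6=13
after LDR r3, [r6]: r3=M[20]=1
after OR r2, r2, r3: r2=(-1)|1=-1
after ADD r6, r6, #4: r6=20+4=24
after ADD r0, r0, #3: r0=18+3=21
CMP r0, #24  (cmp 21,24)
BLT loop: taken
after SUB r3, r3, #6: r3=1-6=-5
after LDR r3, [r6]: r3=M[24]=18
after OR r2, r2, r3: r2=(-1)|18=-1
after ADD r6, r6, #4: r6=24+4=28
after ADD r0, r0, #3: r0=21+3=24
CMP r0, #24  (cmp 24,24)
BLT loop: not taken
after AND r3, r2, #63: r3=(-1)&63=63
STR r2, [20] → M[20]=-1
halt.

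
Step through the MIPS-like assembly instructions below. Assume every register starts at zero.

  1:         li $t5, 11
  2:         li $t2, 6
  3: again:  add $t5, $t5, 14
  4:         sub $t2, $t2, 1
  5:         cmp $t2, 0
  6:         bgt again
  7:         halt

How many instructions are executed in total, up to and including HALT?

$t5=11
$t2=6
$t5=11+14=25
$t2=6-1=5
cmp $t2, 0  (cmp 5,0)
bgt again: taken
$t5=25+14=39
$t2=5-1=4
cmp $t2, 0  (cmp 4,0)
bgt again: taken
$t5=39+14=53
$t2=4-1=3
cmp $t2, 0  (cmp 3,0)
bgt again: taken
$t5=53+14=67
$t2=3-1=2
cmp $t2, 0  (cmp 2,0)
bgt again: taken
$t5=67+14=81
$t2=2-1=1
cmp $t2, 0  (cmp 1,0)
bgt again: taken
$t5=81+14=95
$t2=1-1=0
cmp $t2, 0  (cmp 0,0)
bgt again: not taken
halt.
Total executed instructions: 27.

27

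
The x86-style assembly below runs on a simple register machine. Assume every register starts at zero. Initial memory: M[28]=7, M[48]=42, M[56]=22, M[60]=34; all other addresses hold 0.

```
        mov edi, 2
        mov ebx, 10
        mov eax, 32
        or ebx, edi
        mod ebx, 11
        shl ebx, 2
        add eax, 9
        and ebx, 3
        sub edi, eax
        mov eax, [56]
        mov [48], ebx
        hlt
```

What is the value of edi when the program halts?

-39

edi=2
ebx=10
eax=32
ebx=10|2=10
ebx=10%11=10
ebx=10<<2=40
eax=32+9=41
ebx=40&3=0
edi=2-41=-39
eax=M[56]=22
mov [48], ebx → M[48]=0
halt.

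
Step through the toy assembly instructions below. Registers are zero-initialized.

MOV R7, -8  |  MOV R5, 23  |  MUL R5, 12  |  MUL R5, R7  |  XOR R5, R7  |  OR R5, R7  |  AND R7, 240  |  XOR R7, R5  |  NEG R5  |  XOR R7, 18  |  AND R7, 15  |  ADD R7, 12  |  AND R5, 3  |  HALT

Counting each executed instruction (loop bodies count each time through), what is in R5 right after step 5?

MOV R7, -8 → R7=-8
MOV R5, 23 → R5=23
MUL R5, 12 → R5=23*12=276
MUL R5, R7 → R5=276*(-8)=-2208
XOR R5, R7 → R5=(-2208)^(-8)=2200
After step 5: R5 = 2200.

2200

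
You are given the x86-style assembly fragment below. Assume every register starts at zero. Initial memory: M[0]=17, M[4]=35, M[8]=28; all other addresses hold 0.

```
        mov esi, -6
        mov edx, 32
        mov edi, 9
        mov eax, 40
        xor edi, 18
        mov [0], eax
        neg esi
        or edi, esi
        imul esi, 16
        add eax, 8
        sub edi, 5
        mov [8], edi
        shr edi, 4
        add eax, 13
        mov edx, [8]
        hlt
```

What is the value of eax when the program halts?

mov esi, -6 → esi=-6
mov edx, 32 → edx=32
mov edi, 9 → edi=9
mov eax, 40 → eax=40
xor edi, 18 → edi=9^18=27
mov [0], eax → M[0]=40
neg esi → esi=-(-6)=6
or edi, esi → edi=27|6=31
imul esi, 16 → esi=6*16=96
add eax, 8 → eax=40+8=48
sub edi, 5 → edi=31-5=26
mov [8], edi → M[8]=26
shr edi, 4 → edi=26>>4=1
add eax, 13 → eax=48+13=61
mov edx, [8] → edx=M[8]=26
halt.

61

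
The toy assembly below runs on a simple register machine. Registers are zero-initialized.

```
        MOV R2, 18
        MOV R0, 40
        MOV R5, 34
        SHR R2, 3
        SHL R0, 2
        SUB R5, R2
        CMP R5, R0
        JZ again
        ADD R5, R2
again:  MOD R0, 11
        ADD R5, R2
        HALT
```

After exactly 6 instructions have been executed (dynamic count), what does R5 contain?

after MOV R2, 18: R2=18
after MOV R0, 40: R0=40
after MOV R5, 34: R5=34
after SHR R2, 3: R2=18>>3=2
after SHL R0, 2: R0=40<<2=160
after SUB R5, R2: R5=34-2=32
After step 6: R5 = 32.

32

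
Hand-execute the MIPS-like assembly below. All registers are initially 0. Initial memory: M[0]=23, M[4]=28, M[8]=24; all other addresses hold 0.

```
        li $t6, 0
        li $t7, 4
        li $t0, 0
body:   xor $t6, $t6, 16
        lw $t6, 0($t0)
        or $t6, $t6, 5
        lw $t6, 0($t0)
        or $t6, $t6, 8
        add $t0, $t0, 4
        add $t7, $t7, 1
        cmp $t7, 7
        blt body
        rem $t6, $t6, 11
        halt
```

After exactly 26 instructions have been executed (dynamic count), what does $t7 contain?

6

after li $t6, 0: $t6=0
after li $t7, 4: $t7=4
after li $t0, 0: $t0=0
after xor $t6, $t6, 16: $t6=0^16=16
after lw $t6, 0($t0): $t6=M[0]=23
after or $t6, $t6, 5: $t6=23|5=23
after lw $t6, 0($t0): $t6=M[0]=23
after or $t6, $t6, 8: $t6=23|8=31
after add $t0, $t0, 4: $t0=0+4=4
after add $t7, $t7, 1: $t7=4+1=5
cmp $t7, 7  (cmp 5,7)
blt body: taken
after xor $t6, $t6, 16: $t6=31^16=15
after lw $t6, 0($t0): $t6=M[4]=28
after or $t6, $t6, 5: $t6=28|5=29
after lw $t6, 0($t0): $t6=M[4]=28
after or $t6, $t6, 8: $t6=28|8=28
after add $t0, $t0, 4: $t0=4+4=8
after add $t7, $t7, 1: $t7=5+1=6
cmp $t7, 7  (cmp 6,7)
blt body: taken
after xor $t6, $t6, 16: $t6=28^16=12
after lw $t6, 0($t0): $t6=M[8]=24
after or $t6, $t6, 5: $t6=24|5=29
after lw $t6, 0($t0): $t6=M[8]=24
after or $t6, $t6, 8: $t6=24|8=24
After step 26: $t7 = 6.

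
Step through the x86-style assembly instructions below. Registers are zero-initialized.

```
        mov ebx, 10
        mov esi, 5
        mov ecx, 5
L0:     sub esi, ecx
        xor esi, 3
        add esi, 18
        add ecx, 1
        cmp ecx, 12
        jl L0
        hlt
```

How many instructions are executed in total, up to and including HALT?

after mov ebx, 10: ebx=10
after mov esi, 5: esi=5
after mov ecx, 5: ecx=5
after sub esi, ecx: esi=5-5=0
after xor esi, 3: esi=0^3=3
after add esi, 18: esi=3+18=21
after add ecx, 1: ecx=5+1=6
cmp ecx, 12  (cmp 6,12)
jl L0: taken
after sub esi, ecx: esi=21-6=15
after xor esi, 3: esi=15^3=12
after add esi, 18: esi=12+18=30
after add ecx, 1: ecx=6+1=7
cmp ecx, 12  (cmp 7,12)
jl L0: taken
after sub esi, ecx: esi=30-7=23
after xor esi, 3: esi=23^3=20
after add esi, 18: esi=20+18=38
after add ecx, 1: ecx=7+1=8
cmp ecx, 12  (cmp 8,12)
jl L0: taken
after sub esi, ecx: esi=38-8=30
after xor esi, 3: esi=30^3=29
after add esi, 18: esi=29+18=47
after add ecx, 1: ecx=8+1=9
cmp ecx, 12  (cmp 9,12)
jl L0: taken
after sub esi, ecx: esi=47-9=38
after xor esi, 3: esi=38^3=37
after add esi, 18: esi=37+18=55
after add ecx, 1: ecx=9+1=10
cmp ecx, 12  (cmp 10,12)
jl L0: taken
after sub esi, ecx: esi=55-10=45
after xor esi, 3: esi=45^3=46
after add esi, 18: esi=46+18=64
after add ecx, 1: ecx=10+1=11
cmp ecx, 12  (cmp 11,12)
jl L0: taken
after sub esi, ecx: esi=64-11=53
after xor esi, 3: esi=53^3=54
after add esi, 18: esi=54+18=72
after add ecx, 1: ecx=11+1=12
cmp ecx, 12  (cmp 12,12)
jl L0: not taken
halt.
Total executed instructions: 46.

46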